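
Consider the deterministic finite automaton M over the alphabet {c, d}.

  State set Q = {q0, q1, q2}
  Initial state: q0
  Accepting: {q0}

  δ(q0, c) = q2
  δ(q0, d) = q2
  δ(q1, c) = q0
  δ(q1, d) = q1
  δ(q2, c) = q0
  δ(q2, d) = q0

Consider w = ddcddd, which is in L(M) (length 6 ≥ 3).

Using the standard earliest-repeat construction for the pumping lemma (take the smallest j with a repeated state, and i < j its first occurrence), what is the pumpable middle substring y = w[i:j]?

Run of M on w = d d c d d d:
  step 0: q0  (start)
  step 1: q2  (read d: q0→q2)
  step 2: q0  (read d: q2→q0)   ← first repeat (q0 seen earlier)
  step 3: q2  (read c: q0→q2)
  step 4: q0  (read d: q2→q0)
  step 5: q2  (read d: q0→q2)
  step 6: q0  (read d: q2→q0)

So i = 0, j = 2, giving x = w[0:0] = ε, y = w[0:2] = dd, z = w[2:6] = cddd.
Check: |xy| = 2 ≤ 3 and |y| = 2 ≥ 1. Reading y takes M from q0 back to q0, so every xyⁱz is accepted.

dd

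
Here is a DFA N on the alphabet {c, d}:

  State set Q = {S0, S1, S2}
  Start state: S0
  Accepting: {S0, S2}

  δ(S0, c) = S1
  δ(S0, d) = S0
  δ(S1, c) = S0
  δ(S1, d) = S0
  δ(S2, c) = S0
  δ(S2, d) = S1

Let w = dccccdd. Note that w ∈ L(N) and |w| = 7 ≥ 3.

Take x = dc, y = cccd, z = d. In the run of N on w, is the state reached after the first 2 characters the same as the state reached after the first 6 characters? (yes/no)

no

State sequence: S0 -d-> S0 -c-> S1 -c-> S0 -c-> S1 -c-> S0 -d-> S0

After x (step 2): S1. After xy (step 6): S0.
They differ (S1 ≠ S0), so y is not a cycle from the state after x; this split is not the one the pumping-lemma construction produces, and pumping y need not keep the string in L(N).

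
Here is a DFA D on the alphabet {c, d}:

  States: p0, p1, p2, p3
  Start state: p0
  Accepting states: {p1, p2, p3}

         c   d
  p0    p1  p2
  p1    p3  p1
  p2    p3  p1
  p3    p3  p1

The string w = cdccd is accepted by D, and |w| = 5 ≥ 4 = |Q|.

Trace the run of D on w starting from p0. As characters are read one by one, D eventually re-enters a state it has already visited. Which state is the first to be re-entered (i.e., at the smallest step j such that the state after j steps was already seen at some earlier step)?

State sequence: p0 -c-> p1 -d-> p1 -c-> p3 -c-> p3 -d-> p1
First repeat at step 2: p1 was already visited.

The earliest repeat is at step j = 2: D is in p1, which it already visited at step i = 1.
Since D has 4 states, any run of length ≥ 4 visits 4+1 states, so by pigeonhole some state repeats within the first 4 steps — that repeat gives the pumpable loop.

p1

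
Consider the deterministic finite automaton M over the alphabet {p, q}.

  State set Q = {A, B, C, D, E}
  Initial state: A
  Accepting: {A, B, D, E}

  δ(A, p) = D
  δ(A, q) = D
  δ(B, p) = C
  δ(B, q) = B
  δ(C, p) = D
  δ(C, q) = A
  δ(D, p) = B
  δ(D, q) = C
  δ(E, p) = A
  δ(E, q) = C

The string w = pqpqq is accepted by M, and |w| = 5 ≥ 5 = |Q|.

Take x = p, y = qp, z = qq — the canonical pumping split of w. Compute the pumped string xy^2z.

pqpqpqq

xy^2z = p·qp·qp·qq = pqpqpqq.
Reading y = qp takes M from D back to D, so after x·y·y the machine is still in D, and z then leads to the accepting state A. Hence pqpqpqq ∈ L(M).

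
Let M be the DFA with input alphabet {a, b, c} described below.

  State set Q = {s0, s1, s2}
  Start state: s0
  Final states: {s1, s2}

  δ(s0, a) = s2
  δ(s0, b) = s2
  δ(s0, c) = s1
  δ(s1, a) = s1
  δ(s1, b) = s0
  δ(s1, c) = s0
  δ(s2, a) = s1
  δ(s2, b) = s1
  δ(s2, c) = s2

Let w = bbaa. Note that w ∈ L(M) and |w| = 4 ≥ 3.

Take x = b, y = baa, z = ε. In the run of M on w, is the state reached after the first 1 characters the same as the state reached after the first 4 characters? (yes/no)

State sequence: s0 -b-> s2 -b-> s1 -a-> s1 -a-> s1

After x (step 1): s2. After xy (step 4): s1.
They differ (s2 ≠ s1), so y is not a cycle from the state after x; this split is not the one the pumping-lemma construction produces, and pumping y need not keep the string in L(M).

no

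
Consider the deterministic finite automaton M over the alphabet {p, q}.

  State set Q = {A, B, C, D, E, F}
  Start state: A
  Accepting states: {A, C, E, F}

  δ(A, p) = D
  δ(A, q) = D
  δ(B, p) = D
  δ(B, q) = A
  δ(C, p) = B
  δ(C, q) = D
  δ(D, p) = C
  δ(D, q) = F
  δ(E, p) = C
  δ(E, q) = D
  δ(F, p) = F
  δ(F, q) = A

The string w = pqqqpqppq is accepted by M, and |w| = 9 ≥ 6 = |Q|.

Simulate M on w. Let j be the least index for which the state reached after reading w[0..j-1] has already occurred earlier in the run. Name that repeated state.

A

Run of M on w = p q q q p q p p q:
  step 0: A  (start)
  step 1: D  (read p: A→D)
  step 2: F  (read q: D→F)
  step 3: A  (read q: F→A)   ← first repeat (A seen earlier)
  step 4: D  (read q: A→D)
  step 5: C  (read p: D→C)
  step 6: D  (read q: C→D)
  step 7: C  (read p: D→C)
  step 8: B  (read p: C→B)
  step 9: A  (read q: B→A)

The earliest repeat is at step j = 3: M is in A, which it already visited at step i = 0.
With |Q| = 6, pigeonhole forces a state repeat no later than step 6; the substring read between the first and second visits to that state can be pumped.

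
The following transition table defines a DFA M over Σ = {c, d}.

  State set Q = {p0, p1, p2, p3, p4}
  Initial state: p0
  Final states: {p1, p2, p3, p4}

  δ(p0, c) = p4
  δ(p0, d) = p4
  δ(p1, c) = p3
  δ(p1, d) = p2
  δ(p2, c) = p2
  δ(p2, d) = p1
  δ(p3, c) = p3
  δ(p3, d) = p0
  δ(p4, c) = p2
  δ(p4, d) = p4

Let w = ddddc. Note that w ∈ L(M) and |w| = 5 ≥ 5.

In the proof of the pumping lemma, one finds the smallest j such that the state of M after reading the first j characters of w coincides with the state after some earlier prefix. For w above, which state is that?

State sequence: p0 -d-> p4 -d-> p4 -d-> p4 -d-> p4 -c-> p2
First repeat at step 2: p4 was already visited.

The earliest repeat is at step j = 2: M is in p4, which it already visited at step i = 1.
Since M has 5 states, any run of length ≥ 5 visits 5+1 states, so by pigeonhole some state repeats within the first 5 steps — that repeat gives the pumpable loop.

p4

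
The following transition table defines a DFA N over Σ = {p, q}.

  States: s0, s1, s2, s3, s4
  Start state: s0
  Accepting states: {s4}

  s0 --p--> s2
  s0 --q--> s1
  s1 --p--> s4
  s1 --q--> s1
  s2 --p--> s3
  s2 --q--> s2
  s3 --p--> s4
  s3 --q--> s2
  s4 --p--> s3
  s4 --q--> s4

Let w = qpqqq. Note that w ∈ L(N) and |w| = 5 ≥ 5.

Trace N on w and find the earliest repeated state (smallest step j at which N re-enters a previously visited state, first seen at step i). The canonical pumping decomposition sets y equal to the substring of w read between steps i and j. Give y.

q

State sequence: s0 -q-> s1 -p-> s4 -q-> s4 -q-> s4 -q-> s4
First repeat at step 3: s4 was already visited.

So i = 2, j = 3, giving x = w[0:2] = qp, y = w[2:3] = q, z = w[3:5] = qq.
Check: |xy| = 3 ≤ 5 and |y| = 1 ≥ 1. Reading y takes N from s4 back to s4, so every xyⁱz is accepted.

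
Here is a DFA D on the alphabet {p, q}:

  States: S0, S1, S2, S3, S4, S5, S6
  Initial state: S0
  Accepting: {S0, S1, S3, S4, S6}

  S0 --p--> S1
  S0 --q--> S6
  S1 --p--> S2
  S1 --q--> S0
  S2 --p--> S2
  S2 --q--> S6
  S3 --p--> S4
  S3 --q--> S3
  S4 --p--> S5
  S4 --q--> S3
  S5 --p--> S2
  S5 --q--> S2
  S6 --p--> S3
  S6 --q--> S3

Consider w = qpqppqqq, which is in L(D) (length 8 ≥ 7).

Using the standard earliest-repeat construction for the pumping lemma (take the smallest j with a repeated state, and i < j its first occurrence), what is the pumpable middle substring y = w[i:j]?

State sequence: S0 -q-> S6 -p-> S3 -q-> S3 -p-> S4 -p-> S5 -q-> S2 -q-> S6 -q-> S3
First repeat at step 3: S3 was already visited.

So i = 2, j = 3, giving x = w[0:2] = qp, y = w[2:3] = q, z = w[3:8] = ppqqq.
Check: |xy| = 3 ≤ 7 and |y| = 1 ≥ 1. Reading y takes D from S3 back to S3, so every xyⁱz is accepted.
The DFA has 7 states, so the proof of the pumping lemma guarantees a repeated state among the first 7+1 visited; the segment between the two visits is the pumpable y.

q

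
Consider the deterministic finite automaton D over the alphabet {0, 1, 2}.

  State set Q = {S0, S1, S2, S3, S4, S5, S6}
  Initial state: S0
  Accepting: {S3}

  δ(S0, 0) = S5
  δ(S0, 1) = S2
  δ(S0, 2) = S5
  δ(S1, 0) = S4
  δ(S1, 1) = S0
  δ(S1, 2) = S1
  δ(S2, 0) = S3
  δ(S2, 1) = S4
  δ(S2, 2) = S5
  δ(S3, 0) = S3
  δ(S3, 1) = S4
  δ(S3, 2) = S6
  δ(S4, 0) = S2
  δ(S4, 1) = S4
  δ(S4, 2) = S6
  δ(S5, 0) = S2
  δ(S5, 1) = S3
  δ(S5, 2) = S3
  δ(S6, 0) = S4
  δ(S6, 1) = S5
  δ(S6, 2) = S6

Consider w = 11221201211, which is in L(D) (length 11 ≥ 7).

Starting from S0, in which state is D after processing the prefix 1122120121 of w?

S5

State sequence: S0 -1-> S2 -1-> S4 -2-> S6 -2-> S6 -1-> S5 -2-> S3 -0-> S3 -1-> S4 -2-> S6 -1-> S5

After reading 10 characters, D is in state S5.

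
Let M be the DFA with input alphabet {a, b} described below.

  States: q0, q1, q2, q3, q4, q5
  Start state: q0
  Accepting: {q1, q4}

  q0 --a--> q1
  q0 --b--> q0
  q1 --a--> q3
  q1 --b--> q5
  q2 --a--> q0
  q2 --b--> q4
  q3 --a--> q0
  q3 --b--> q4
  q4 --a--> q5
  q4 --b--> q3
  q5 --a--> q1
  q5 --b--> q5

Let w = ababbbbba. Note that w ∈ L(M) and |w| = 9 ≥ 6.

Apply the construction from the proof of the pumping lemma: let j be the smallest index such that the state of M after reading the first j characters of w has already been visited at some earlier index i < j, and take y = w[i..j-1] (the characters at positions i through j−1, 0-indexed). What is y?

Run of M on w = a b a b b b b b a:
  step 0: q0  (start)
  step 1: q1  (read a: q0→q1)
  step 2: q5  (read b: q1→q5)
  step 3: q1  (read a: q5→q1)   ← first repeat (q1 seen earlier)
  step 4: q5  (read b: q1→q5)
  step 5: q5  (read b: q5→q5)
  step 6: q5  (read b: q5→q5)
  step 7: q5  (read b: q5→q5)
  step 8: q5  (read b: q5→q5)
  step 9: q1  (read a: q5→q1)

So i = 1, j = 3, giving x = w[0:1] = a, y = w[1:3] = ba, z = w[3:9] = bbbbba.
Check: |xy| = 3 ≤ 6 and |y| = 2 ≥ 1. Reading y takes M from q1 back to q1, so every xyⁱz is accepted.

ba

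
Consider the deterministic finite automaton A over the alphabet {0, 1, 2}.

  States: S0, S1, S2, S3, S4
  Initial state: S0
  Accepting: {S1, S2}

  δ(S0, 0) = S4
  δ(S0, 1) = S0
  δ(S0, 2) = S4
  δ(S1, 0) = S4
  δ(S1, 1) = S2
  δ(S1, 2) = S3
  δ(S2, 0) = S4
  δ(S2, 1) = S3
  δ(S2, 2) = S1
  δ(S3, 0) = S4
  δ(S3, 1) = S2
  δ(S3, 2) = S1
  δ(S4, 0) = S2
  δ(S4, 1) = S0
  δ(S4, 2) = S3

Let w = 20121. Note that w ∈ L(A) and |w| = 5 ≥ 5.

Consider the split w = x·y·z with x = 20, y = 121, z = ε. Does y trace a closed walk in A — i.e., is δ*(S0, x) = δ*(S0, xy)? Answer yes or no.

yes

State sequence: S0 -2-> S4 -0-> S2 -1-> S3 -2-> S1 -1-> S2

After x (step 2): S2. After xy (step 5): S2.
They match, so y = 121 drives A around a cycle from S2 back to itself; pumping y any number of times keeps A in S2 before reading z, and xyⁱz ∈ L(A) for every i ≥ 0.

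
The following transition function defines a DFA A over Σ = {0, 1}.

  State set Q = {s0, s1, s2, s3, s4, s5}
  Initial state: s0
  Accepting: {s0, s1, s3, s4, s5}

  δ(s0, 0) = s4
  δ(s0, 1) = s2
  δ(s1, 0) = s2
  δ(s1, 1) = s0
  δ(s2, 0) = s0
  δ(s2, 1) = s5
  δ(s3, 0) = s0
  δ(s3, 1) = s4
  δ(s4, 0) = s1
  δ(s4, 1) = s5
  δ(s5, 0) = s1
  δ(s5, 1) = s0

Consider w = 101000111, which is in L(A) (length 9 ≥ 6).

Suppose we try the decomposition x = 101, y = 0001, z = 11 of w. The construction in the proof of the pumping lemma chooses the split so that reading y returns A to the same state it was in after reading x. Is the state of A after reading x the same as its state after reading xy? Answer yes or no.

no

State sequence: s0 -1-> s2 -0-> s0 -1-> s2 -0-> s0 -0-> s4 -0-> s1 -1-> s0

After x (step 3): s2. After xy (step 7): s0.
They differ (s2 ≠ s0), so y is not a cycle from the state after x; this split is not the one the pumping-lemma construction produces, and pumping y need not keep the string in L(A).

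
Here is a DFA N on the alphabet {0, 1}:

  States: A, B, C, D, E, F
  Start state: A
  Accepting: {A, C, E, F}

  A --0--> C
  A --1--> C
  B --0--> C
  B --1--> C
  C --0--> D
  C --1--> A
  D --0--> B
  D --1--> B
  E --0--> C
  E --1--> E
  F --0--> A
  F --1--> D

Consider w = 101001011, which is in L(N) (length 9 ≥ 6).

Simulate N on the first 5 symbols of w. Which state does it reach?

D

Run of N on the first 5 characters of w = 1 0 1 0 0:
  step 0: A  (start)
  step 1: C  (read 1: A→C)
  step 2: D  (read 0: C→D)
  step 3: B  (read 1: D→B)
  step 4: C  (read 0: B→C)
  step 5: D  (read 0: C→D)

After reading 5 characters, N is in state D.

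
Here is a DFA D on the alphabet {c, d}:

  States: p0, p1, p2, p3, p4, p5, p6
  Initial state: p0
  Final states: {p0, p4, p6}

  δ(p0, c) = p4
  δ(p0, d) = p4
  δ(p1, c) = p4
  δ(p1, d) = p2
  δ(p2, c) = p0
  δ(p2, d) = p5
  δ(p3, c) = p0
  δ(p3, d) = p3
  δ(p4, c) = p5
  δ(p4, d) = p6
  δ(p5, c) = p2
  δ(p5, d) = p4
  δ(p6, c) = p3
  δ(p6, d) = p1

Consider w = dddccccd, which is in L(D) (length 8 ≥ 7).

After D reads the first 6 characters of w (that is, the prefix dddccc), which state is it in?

State sequence: p0 -d-> p4 -d-> p6 -d-> p1 -c-> p4 -c-> p5 -c-> p2

After reading 6 characters, D is in state p2.

p2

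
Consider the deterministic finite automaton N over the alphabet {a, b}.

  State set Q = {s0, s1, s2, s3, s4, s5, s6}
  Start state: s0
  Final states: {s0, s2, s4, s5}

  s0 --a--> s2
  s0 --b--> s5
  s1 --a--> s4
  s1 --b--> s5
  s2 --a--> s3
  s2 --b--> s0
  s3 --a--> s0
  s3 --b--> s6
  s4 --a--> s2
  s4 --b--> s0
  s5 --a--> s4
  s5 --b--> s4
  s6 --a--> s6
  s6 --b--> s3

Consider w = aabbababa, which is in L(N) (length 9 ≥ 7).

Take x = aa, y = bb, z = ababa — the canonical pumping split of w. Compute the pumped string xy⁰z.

xy⁰z = xz = aa·ababa = aaababa.
Reading y = bb takes N from s3 back to s3, so after x the machine is still in s3, and z then leads to the accepting state s2. Hence aaababa ∈ L(N).

aaababa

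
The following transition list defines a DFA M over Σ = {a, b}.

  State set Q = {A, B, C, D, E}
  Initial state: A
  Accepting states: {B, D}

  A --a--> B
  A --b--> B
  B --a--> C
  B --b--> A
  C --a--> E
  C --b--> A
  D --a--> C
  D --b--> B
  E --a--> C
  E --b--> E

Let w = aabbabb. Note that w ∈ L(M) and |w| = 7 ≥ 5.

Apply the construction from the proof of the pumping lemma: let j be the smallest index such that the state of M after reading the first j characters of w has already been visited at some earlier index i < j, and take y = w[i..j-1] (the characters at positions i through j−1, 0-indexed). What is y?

Run of M on w = a a b b a b b:
  step 0: A  (start)
  step 1: B  (read a: A→B)
  step 2: C  (read a: B→C)
  step 3: A  (read b: C→A)   ← first repeat (A seen earlier)
  step 4: B  (read b: A→B)
  step 5: C  (read a: B→C)
  step 6: A  (read b: C→A)
  step 7: B  (read b: A→B)

So i = 0, j = 3, giving x = w[0:0] = ε, y = w[0:3] = aab, z = w[3:7] = babb.
Check: |xy| = 3 ≤ 5 and |y| = 3 ≥ 1. Reading y takes M from A back to A, so every xyⁱz is accepted.
The DFA has 5 states, so the proof of the pumping lemma guarantees a repeated state among the first 5+1 visited; the segment between the two visits is the pumpable y.

aab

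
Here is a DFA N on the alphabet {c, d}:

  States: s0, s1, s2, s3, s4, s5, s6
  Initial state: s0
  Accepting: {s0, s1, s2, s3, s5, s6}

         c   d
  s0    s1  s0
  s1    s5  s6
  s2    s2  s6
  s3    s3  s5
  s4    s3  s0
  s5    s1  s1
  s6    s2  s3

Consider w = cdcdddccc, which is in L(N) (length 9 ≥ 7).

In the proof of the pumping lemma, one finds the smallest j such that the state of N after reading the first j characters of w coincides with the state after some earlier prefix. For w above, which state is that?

Run of N on w = c d c d d d c c c:
  step 0: s0  (start)
  step 1: s1  (read c: s0→s1)
  step 2: s6  (read d: s1→s6)
  step 3: s2  (read c: s6→s2)
  step 4: s6  (read d: s2→s6)   ← first repeat (s6 seen earlier)
  step 5: s3  (read d: s6→s3)
  step 6: s5  (read d: s3→s5)
  step 7: s1  (read c: s5→s1)
  step 8: s5  (read c: s1→s5)
  step 9: s1  (read c: s5→s1)

The earliest repeat is at step j = 4: N is in s6, which it already visited at step i = 2.
The DFA has 7 states, so the proof of the pumping lemma guarantees a repeated state among the first 7+1 visited; the segment between the two visits is the pumpable y.

s6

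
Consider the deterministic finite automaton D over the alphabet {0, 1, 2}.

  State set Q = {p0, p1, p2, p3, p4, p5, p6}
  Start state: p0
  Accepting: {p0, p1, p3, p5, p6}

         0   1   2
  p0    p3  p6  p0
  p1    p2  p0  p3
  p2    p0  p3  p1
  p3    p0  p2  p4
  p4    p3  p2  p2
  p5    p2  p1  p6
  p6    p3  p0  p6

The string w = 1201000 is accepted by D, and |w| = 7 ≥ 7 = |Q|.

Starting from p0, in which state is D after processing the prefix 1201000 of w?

State sequence: p0 -1-> p6 -2-> p6 -0-> p3 -1-> p2 -0-> p0 -0-> p3 -0-> p0

After reading 7 characters, D is in state p0.

p0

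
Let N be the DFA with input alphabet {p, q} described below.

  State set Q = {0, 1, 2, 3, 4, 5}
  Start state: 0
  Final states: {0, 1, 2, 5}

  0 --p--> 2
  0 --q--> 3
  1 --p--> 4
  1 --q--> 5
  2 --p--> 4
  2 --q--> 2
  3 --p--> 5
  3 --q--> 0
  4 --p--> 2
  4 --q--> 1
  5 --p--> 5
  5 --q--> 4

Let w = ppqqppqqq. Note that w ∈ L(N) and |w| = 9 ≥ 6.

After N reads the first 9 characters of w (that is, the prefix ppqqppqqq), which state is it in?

5

State sequence: 0 -p-> 2 -p-> 4 -q-> 1 -q-> 5 -p-> 5 -p-> 5 -q-> 4 -q-> 1 -q-> 5

After reading 9 characters, N is in state 5.
(This kind of state-tracing is the core of the pumping-lemma construction: with 6 states, pigeonhole forces a repeat within the first 6 steps.)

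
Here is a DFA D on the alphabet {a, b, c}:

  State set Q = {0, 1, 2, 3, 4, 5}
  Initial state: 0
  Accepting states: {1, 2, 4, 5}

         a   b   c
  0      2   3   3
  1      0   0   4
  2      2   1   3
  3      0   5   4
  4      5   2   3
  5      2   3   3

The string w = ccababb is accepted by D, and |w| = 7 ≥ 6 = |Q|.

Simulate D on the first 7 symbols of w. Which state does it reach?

5

Run of D on the first 7 characters of w = c c a b a b b:
  step 0: 0  (start)
  step 1: 3  (read c: 0→3)
  step 2: 4  (read c: 3→4)
  step 3: 5  (read a: 4→5)
  step 4: 3  (read b: 5→3)
  step 5: 0  (read a: 3→0)
  step 6: 3  (read b: 0→3)
  step 7: 5  (read b: 3→5)

After reading 7 characters, D is in state 5.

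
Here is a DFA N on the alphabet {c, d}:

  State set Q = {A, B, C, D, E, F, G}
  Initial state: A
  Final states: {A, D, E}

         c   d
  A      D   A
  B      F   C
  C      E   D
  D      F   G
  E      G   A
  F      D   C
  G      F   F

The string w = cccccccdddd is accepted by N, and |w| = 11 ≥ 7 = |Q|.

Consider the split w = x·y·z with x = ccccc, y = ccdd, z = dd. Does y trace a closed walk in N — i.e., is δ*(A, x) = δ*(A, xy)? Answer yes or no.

State sequence: A -c-> D -c-> F -c-> D -c-> F -c-> D -c-> F -c-> D -d-> G -d-> F

After x (step 5): D. After xy (step 9): F.
They differ (D ≠ F), so y is not a cycle from the state after x; this split is not the one the pumping-lemma construction produces, and pumping y need not keep the string in L(N).

no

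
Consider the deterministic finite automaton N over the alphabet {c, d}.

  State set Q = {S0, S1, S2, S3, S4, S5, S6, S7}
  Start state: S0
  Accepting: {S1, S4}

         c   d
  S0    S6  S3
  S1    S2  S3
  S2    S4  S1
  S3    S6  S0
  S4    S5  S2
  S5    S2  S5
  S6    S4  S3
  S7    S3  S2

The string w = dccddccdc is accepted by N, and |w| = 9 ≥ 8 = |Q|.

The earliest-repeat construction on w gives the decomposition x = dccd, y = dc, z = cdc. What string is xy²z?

xy^2z = dccd·dc·dc·cdc = dccddcdccdc.
Reading y = dc takes N from S2 back to S2, so after x·y·y the machine is still in S2, and z then leads to the accepting state S4. Hence dccddcdccdc ∈ L(N).

dccddcdccdc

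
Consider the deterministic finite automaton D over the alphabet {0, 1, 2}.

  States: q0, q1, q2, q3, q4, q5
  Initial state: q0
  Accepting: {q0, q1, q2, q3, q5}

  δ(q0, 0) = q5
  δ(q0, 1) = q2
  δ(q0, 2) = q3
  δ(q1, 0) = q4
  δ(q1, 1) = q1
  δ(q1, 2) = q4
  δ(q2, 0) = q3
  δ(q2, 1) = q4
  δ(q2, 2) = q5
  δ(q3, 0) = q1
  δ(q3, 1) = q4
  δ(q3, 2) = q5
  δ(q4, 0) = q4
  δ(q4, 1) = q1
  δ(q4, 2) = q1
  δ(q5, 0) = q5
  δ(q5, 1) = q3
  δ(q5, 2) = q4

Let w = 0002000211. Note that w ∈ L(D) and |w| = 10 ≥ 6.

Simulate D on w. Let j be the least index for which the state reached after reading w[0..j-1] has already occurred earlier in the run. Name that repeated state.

State sequence: q0 -0-> q5 -0-> q5 -0-> q5 -2-> q4 -0-> q4 -0-> q4 -0-> q4 -2-> q1 -1-> q1 -1-> q1
First repeat at step 2: q5 was already visited.

The earliest repeat is at step j = 2: D is in q5, which it already visited at step i = 1.

q5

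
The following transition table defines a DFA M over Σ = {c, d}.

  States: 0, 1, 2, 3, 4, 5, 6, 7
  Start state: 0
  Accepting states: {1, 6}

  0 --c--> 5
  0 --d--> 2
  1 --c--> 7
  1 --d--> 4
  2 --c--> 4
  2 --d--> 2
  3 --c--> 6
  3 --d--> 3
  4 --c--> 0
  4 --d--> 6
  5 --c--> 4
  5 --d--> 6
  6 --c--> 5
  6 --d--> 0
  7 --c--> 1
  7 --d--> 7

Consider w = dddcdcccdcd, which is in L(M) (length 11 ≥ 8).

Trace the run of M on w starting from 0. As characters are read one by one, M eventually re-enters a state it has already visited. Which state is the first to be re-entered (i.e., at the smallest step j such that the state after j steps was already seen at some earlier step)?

Run of M on w = d d d c d c c c d c d:
  step 0: 0  (start)
  step 1: 2  (read d: 0→2)
  step 2: 2  (read d: 2→2)   ← first repeat (2 seen earlier)
  step 3: 2  (read d: 2→2)
  step 4: 4  (read c: 2→4)
  step 5: 6  (read d: 4→6)
  step 6: 5  (read c: 6→5)
  step 7: 4  (read c: 5→4)
  step 8: 0  (read c: 4→0)
  step 9: 2  (read d: 0→2)
  step 10: 4  (read c: 2→4)
  step 11: 6  (read d: 4→6)

The earliest repeat is at step j = 2: M is in 2, which it already visited at step i = 1.

2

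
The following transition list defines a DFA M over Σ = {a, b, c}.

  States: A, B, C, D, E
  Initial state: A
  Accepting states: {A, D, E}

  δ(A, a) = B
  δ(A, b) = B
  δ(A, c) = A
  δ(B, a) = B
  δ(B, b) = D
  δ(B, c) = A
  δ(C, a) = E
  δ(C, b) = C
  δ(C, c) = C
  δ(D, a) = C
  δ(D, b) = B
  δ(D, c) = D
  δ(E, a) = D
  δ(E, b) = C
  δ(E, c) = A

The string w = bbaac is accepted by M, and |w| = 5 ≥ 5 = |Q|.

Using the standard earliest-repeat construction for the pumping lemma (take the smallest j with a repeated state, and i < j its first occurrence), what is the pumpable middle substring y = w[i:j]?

Run of M on w = b b a a c:
  step 0: A  (start)
  step 1: B  (read b: A→B)
  step 2: D  (read b: B→D)
  step 3: C  (read a: D→C)
  step 4: E  (read a: C→E)
  step 5: A  (read c: E→A)   ← first repeat (A seen earlier)

So i = 0, j = 5, giving x = w[0:0] = ε, y = w[0:5] = bbaac, z = w[5:5] = ε.
Check: |xy| = 5 ≤ 5 and |y| = 5 ≥ 1. Reading y takes M from A back to A, so every xyⁱz is accepted.
The DFA has 5 states, so the proof of the pumping lemma guarantees a repeated state among the first 5+1 visited; the segment between the two visits is the pumpable y.

bbaac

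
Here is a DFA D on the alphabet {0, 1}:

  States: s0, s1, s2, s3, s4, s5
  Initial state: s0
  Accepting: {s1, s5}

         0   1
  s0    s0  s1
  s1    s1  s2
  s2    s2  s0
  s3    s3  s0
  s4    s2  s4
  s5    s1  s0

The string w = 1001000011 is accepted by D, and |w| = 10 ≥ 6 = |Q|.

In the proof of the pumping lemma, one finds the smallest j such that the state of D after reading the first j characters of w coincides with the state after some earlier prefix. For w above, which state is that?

Run of D on w = 1 0 0 1 0 0 0 0 1 1:
  step 0: s0  (start)
  step 1: s1  (read 1: s0→s1)
  step 2: s1  (read 0: s1→s1)   ← first repeat (s1 seen earlier)
  step 3: s1  (read 0: s1→s1)
  step 4: s2  (read 1: s1→s2)
  step 5: s2  (read 0: s2→s2)
  step 6: s2  (read 0: s2→s2)
  step 7: s2  (read 0: s2→s2)
  step 8: s2  (read 0: s2→s2)
  step 9: s0  (read 1: s2→s0)
  step 10: s1  (read 1: s0→s1)

The earliest repeat is at step j = 2: D is in s1, which it already visited at step i = 1.
With |Q| = 6, pigeonhole forces a state repeat no later than step 6; the substring read between the first and second visits to that state can be pumped.

s1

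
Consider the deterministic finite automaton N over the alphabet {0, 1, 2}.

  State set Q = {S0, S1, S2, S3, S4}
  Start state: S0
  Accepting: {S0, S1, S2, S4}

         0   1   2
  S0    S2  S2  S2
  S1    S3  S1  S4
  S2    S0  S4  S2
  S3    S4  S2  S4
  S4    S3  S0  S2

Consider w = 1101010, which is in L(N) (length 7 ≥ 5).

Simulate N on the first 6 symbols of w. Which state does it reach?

S2

Run of N on the first 6 characters of w = 1 1 0 1 0 1:
  step 0: S0  (start)
  step 1: S2  (read 1: S0→S2)
  step 2: S4  (read 1: S2→S4)
  step 3: S3  (read 0: S4→S3)
  step 4: S2  (read 1: S3→S2)
  step 5: S0  (read 0: S2→S0)
  step 6: S2  (read 1: S0→S2)

After reading 6 characters, N is in state S2.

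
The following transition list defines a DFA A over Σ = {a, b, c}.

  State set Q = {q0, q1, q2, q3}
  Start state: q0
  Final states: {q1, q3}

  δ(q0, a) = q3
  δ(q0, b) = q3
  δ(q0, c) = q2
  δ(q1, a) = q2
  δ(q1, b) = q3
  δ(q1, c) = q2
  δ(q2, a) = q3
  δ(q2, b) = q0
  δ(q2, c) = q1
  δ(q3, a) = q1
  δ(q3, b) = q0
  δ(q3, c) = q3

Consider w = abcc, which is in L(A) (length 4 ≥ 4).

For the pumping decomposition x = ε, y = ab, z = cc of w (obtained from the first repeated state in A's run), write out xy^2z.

ababcc

xy^2z = ε·ab·ab·cc = ababcc.
Reading y = ab takes A from q0 back to q0, so after x·y·y the machine is still in q0, and z then leads to the accepting state q1. Hence ababcc ∈ L(A).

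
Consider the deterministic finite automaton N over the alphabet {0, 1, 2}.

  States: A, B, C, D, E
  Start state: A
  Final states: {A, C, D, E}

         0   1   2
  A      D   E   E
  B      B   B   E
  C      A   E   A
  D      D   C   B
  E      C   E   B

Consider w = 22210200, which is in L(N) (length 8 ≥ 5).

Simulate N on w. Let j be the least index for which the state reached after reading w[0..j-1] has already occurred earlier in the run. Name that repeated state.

State sequence: A -2-> E -2-> B -2-> E -1-> E -0-> C -2-> A -0-> D -0-> D
First repeat at step 3: E was already visited.

The earliest repeat is at step j = 3: N is in E, which it already visited at step i = 1.
The DFA has 5 states, so the proof of the pumping lemma guarantees a repeated state among the first 5+1 visited; the segment between the two visits is the pumpable y.

E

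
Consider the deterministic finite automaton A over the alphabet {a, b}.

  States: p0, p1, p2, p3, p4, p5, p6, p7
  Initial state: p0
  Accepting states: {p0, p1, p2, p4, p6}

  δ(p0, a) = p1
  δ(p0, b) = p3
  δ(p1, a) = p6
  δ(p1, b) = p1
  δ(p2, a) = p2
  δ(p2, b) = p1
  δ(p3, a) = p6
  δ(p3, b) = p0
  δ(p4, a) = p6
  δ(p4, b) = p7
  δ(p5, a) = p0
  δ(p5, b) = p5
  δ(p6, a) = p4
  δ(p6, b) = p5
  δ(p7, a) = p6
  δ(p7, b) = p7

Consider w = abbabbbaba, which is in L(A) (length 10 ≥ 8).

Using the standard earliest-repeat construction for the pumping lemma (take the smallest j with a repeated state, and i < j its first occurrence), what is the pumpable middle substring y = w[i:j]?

Run of A on w = a b b a b b b a b a:
  step 0: p0  (start)
  step 1: p1  (read a: p0→p1)
  step 2: p1  (read b: p1→p1)   ← first repeat (p1 seen earlier)
  step 3: p1  (read b: p1→p1)
  step 4: p6  (read a: p1→p6)
  step 5: p5  (read b: p6→p5)
  step 6: p5  (read b: p5→p5)
  step 7: p5  (read b: p5→p5)
  step 8: p0  (read a: p5→p0)
  step 9: p3  (read b: p0→p3)
  step 10: p6  (read a: p3→p6)

So i = 1, j = 2, giving x = w[0:1] = a, y = w[1:2] = b, z = w[2:10] = babbbaba.
Check: |xy| = 2 ≤ 8 and |y| = 1 ≥ 1. Reading y takes A from p1 back to p1, so every xyⁱz is accepted.

b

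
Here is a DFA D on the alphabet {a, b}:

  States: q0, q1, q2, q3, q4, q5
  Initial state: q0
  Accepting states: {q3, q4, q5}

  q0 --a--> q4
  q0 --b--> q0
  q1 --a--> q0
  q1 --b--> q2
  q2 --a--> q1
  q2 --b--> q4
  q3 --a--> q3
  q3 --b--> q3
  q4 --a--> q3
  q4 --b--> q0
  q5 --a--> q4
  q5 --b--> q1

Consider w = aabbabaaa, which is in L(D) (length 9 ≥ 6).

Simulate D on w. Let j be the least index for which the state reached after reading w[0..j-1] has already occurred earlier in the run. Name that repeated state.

q3

State sequence: q0 -a-> q4 -a-> q3 -b-> q3 -b-> q3 -a-> q3 -b-> q3 -a-> q3 -a-> q3 -a-> q3
First repeat at step 3: q3 was already visited.

The earliest repeat is at step j = 3: D is in q3, which it already visited at step i = 2.
Pumping length from the standard proof: p = 6 (the number of states). The repeated state found above gives |xy| = j ≤ 6 and |y| = j − i ≥ 1.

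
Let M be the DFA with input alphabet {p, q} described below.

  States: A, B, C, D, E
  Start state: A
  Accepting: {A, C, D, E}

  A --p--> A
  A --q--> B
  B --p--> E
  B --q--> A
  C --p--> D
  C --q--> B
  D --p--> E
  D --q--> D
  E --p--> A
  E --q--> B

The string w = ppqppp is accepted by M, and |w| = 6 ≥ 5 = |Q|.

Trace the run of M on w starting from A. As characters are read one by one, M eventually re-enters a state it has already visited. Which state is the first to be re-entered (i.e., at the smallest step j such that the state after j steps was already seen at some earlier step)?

State sequence: A -p-> A -p-> A -q-> B -p-> E -p-> A -p-> A
First repeat at step 1: A was already visited.

The earliest repeat is at step j = 1: M is in A, which it already visited at step i = 0.
Since M has 5 states, any run of length ≥ 5 visits 5+1 states, so by pigeonhole some state repeats within the first 5 steps — that repeat gives the pumpable loop.

A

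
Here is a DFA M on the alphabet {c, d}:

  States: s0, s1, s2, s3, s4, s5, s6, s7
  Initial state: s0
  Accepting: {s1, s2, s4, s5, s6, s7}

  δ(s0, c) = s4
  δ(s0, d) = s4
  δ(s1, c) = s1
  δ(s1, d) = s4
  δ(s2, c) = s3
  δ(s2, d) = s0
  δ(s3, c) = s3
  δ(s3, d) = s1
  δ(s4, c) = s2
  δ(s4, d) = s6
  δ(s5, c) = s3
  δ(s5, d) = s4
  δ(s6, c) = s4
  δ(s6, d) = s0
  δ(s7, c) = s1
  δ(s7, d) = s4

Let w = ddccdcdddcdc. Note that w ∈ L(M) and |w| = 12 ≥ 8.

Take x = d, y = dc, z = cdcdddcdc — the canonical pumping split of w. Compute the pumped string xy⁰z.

dcdcdddcdc

xy⁰z = xz = d·cdcdddcdc = dcdcdddcdc.
Reading y = dc takes M from s4 back to s4, so after x the machine is still in s4, and z then leads to the accepting state s4. Hence dcdcdddcdc ∈ L(M).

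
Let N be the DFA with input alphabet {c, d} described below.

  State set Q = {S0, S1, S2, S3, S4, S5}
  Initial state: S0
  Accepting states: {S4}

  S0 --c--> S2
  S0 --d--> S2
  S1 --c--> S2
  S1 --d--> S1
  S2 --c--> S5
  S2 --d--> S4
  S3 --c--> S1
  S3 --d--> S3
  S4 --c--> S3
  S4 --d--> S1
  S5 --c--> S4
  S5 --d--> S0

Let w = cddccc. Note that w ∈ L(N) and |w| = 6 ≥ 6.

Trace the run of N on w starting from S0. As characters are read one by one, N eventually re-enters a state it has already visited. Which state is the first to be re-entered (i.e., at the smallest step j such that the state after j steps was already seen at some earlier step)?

Run of N on w = c d d c c c:
  step 0: S0  (start)
  step 1: S2  (read c: S0→S2)
  step 2: S4  (read d: S2→S4)
  step 3: S1  (read d: S4→S1)
  step 4: S2  (read c: S1→S2)   ← first repeat (S2 seen earlier)
  step 5: S5  (read c: S2→S5)
  step 6: S4  (read c: S5→S4)

The earliest repeat is at step j = 4: N is in S2, which it already visited at step i = 1.
The DFA has 6 states, so the proof of the pumping lemma guarantees a repeated state among the first 6+1 visited; the segment between the two visits is the pumpable y.

S2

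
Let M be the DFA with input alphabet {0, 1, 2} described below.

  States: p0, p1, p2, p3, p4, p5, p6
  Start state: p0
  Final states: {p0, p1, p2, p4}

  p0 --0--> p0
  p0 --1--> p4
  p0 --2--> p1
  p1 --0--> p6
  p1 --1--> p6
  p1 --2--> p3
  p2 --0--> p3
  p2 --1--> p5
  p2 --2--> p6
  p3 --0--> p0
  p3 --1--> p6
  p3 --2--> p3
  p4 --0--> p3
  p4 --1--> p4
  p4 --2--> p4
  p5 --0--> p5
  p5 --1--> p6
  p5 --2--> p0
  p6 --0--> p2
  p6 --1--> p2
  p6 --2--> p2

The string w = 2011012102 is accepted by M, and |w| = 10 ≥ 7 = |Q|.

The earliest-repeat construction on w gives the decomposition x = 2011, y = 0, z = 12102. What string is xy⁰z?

201112102

xy⁰z = xz = 2011·12102 = 201112102.
Reading y = 0 takes M from p5 back to p5, so after x the machine is still in p5, and z then leads to the accepting state p0. Hence 201112102 ∈ L(M).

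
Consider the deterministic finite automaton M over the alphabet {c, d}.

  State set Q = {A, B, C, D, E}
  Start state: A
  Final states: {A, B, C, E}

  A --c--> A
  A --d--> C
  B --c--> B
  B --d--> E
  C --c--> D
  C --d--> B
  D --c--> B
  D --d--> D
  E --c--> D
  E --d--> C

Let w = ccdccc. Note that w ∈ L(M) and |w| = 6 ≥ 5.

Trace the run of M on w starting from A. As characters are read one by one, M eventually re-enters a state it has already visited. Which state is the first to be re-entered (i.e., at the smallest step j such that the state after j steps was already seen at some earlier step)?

A

Run of M on w = c c d c c c:
  step 0: A  (start)
  step 1: A  (read c: A→A)   ← first repeat (A seen earlier)
  step 2: A  (read c: A→A)
  step 3: C  (read d: A→C)
  step 4: D  (read c: C→D)
  step 5: B  (read c: D→B)
  step 6: B  (read c: B→B)

The earliest repeat is at step j = 1: M is in A, which it already visited at step i = 0.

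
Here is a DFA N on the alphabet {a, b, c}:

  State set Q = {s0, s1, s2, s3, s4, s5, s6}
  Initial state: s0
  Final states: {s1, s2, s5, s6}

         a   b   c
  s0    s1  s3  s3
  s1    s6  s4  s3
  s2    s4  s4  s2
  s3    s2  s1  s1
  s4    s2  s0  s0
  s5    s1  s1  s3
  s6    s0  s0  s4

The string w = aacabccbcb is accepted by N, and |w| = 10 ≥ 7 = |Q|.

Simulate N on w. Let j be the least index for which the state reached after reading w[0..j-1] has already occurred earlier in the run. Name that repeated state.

s4

State sequence: s0 -a-> s1 -a-> s6 -c-> s4 -a-> s2 -b-> s4 -c-> s0 -c-> s3 -b-> s1 -c-> s3 -b-> s1
First repeat at step 5: s4 was already visited.

The earliest repeat is at step j = 5: N is in s4, which it already visited at step i = 3.
Since N has 7 states, any run of length ≥ 7 visits 7+1 states, so by pigeonhole some state repeats within the first 7 steps — that repeat gives the pumpable loop.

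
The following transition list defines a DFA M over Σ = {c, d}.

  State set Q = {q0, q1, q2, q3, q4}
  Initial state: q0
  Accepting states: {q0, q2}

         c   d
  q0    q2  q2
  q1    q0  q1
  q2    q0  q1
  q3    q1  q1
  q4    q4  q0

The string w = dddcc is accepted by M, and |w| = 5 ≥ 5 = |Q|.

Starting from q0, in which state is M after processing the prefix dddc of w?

q0

Run of M on the first 4 characters of w = d d d c:
  step 0: q0  (start)
  step 1: q2  (read d: q0→q2)
  step 2: q1  (read d: q2→q1)
  step 3: q1  (read d: q1→q1)
  step 4: q0  (read c: q1→q0)

After reading 4 characters, M is in state q0.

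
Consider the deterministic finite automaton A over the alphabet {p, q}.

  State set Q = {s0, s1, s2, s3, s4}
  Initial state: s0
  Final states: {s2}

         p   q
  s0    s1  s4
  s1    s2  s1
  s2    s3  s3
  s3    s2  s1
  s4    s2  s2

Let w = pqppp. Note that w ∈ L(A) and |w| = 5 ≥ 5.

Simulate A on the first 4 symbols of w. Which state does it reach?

s3

Run of A on the first 4 characters of w = p q p p:
  step 0: s0  (start)
  step 1: s1  (read p: s0→s1)
  step 2: s1  (read q: s1→s1)
  step 3: s2  (read p: s1→s2)
  step 4: s3  (read p: s2→s3)

After reading 4 characters, A is in state s3.
(This kind of state-tracing is the core of the pumping-lemma construction: with 5 states, pigeonhole forces a repeat within the first 5 steps.)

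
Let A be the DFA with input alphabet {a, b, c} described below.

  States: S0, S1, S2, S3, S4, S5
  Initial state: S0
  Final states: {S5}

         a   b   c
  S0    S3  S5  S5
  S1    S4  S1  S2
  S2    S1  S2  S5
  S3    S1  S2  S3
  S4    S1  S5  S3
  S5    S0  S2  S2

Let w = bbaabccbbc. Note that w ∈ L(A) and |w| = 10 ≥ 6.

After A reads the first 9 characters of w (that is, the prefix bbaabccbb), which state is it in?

S2

State sequence: S0 -b-> S5 -b-> S2 -a-> S1 -a-> S4 -b-> S5 -c-> S2 -c-> S5 -b-> S2 -b-> S2

After reading 9 characters, A is in state S2.
(This kind of state-tracing is the core of the pumping-lemma construction: with 6 states, pigeonhole forces a repeat within the first 6 steps.)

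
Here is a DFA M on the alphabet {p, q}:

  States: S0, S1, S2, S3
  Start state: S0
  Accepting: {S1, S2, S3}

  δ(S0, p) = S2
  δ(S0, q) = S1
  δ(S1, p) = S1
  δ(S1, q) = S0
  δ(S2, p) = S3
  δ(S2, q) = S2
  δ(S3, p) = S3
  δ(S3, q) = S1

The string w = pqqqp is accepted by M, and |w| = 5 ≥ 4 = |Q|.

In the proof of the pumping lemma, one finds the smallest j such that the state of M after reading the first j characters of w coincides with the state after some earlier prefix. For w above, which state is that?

S2

Run of M on w = p q q q p:
  step 0: S0  (start)
  step 1: S2  (read p: S0→S2)
  step 2: S2  (read q: S2→S2)   ← first repeat (S2 seen earlier)
  step 3: S2  (read q: S2→S2)
  step 4: S2  (read q: S2→S2)
  step 5: S3  (read p: S2→S3)

The earliest repeat is at step j = 2: M is in S2, which it already visited at step i = 1.
With |Q| = 4, pigeonhole forces a state repeat no later than step 4; the substring read between the first and second visits to that state can be pumped.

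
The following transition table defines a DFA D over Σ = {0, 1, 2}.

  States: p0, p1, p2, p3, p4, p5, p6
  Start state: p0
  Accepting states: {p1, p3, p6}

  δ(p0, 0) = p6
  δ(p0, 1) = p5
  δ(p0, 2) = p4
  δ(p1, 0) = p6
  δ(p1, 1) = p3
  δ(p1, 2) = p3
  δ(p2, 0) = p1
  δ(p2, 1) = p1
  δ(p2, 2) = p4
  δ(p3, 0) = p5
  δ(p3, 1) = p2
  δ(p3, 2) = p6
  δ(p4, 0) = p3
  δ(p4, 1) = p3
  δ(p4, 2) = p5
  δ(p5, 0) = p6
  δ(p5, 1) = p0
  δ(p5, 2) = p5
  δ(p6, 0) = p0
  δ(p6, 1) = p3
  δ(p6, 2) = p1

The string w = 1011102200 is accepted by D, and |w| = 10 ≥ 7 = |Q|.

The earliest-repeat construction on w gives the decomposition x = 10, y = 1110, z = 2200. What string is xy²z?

xy^2z = 10·1110·1110·2200 = 10111011102200.
Reading y = 1110 takes D from p6 back to p6, so after x·y·y the machine is still in p6, and z then leads to the accepting state p6. Hence 10111011102200 ∈ L(D).

10111011102200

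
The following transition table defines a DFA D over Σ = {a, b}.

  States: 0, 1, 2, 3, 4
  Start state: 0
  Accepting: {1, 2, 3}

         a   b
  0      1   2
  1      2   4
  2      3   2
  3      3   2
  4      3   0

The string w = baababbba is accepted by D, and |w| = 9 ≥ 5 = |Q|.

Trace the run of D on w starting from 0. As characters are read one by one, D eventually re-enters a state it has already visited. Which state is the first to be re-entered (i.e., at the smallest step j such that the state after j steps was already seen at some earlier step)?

Run of D on w = b a a b a b b b a:
  step 0: 0  (start)
  step 1: 2  (read b: 0→2)
  step 2: 3  (read a: 2→3)
  step 3: 3  (read a: 3→3)   ← first repeat (3 seen earlier)
  step 4: 2  (read b: 3→2)
  step 5: 3  (read a: 2→3)
  step 6: 2  (read b: 3→2)
  step 7: 2  (read b: 2→2)
  step 8: 2  (read b: 2→2)
  step 9: 3  (read a: 2→3)

The earliest repeat is at step j = 3: D is in 3, which it already visited at step i = 2.
Pumping length from the standard proof: p = 5 (the number of states). The repeated state found above gives |xy| = j ≤ 5 and |y| = j − i ≥ 1.

3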